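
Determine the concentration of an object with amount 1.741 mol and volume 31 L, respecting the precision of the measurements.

concentration = 1.741 mol ÷ 31 L = 0.0561612903226… mol/L.
1.741 has 4 significant figures; 31 has 2.
Division/multiplication keeps the fewest: 2 significant figures.
Rounded: 0.056 mol/L.

0.056 mol/L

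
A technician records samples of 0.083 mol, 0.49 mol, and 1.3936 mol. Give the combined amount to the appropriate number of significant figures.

1.97 mol

0.083 mol + 0.49 mol + 1.3936 mol = 1.9666 mol.
Addition/subtraction keeps the fewest decimal places: 0.083 → 3 decimal places, 0.49 → 2 decimal places, 1.3936 → 4 decimal places; limit is 2.
Rounded to 2 decimal places: 1.97 mol.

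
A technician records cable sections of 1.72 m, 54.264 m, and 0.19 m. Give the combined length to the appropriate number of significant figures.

56.17 m

1.72 m + 54.264 m + 0.19 m = 56.174 m.
Addition/subtraction keeps the fewest decimal places: 1.72 → 2 decimal places, 54.264 → 3 decimal places, 0.19 → 2 decimal places; limit is 2.
Rounded to 2 decimal places: 56.17 m.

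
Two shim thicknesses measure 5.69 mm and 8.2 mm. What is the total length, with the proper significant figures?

13.9 mm

5.69 mm + 8.2 mm = 13.89 mm.
Addition/subtraction keeps the fewest decimal places: 5.69 → 2 decimal places, 8.2 → 1 decimal place; limit is 1.
Rounded to 1 decimal place: 13.9 mm.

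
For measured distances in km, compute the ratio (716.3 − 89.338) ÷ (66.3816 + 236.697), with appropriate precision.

2.069

716.3 − 89.338 = 626.962, limited to 1 d.p. → 4 s.f.; 66.3816 + 236.697 = 303.0786, limited to 3 d.p. → 6 s.f.
Carrying full precision, 626.962 ÷ 303.0786 = 2.06864489938…; keep min(4, 6) = 4 s.f.
Rounded to 4 significant figures: 2.069.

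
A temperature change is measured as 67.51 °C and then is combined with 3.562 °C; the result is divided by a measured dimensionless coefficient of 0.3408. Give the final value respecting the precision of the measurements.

208.5 °C

67.51 °C + 3.562 °C = 71.072 °C; the sum is limited to 2 decimal places (4 s.f.).
Carrying full precision, 71.072 ÷ 0.3408 = 208.544600939… °C; 0.3408 has 4 s.f., so the result keeps min(4, 4) = 4 s.f.
Rounded to 4 significant figures: 208.5 °C.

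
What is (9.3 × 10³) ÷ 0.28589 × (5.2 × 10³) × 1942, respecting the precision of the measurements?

3.3 × 10¹¹

(9.3 × 10³) ÷ 0.28589 × (5.2 × 10³) × 1942 = 3.28500891951 × 10^11…
Multiplication/division keeps the fewest significant figures: 9.3 × 10³ → 2 s.f., 0.28589 → 5 s.f., 5.2 × 10³ → 2 s.f., 1942 → 4 s.f.; limit is 2.
Rounded to 2 significant figures: 3.3 × 10¹¹.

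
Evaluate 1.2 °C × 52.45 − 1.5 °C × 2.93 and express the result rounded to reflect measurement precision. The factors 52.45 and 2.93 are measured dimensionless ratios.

1.2 × 52.45 = 62.94 → 63 °C (2 s.f., last digit at the 10^0 place).
1.5 × 2.93 = 4.395 → 4.4 °C (2 s.f., last digit at the 10^-1 place).
Difference: 58.545 °C; keep the coarser place, 10^0.
Result: 59 °C.

59 °C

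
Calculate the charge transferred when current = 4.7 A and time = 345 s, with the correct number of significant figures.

charge transferred = 4.7 A × 345 s = 1621.5 C.
4.7 has 2 significant figures; 345 has 3.
Division/multiplication keeps the fewest: 2 significant figures.
Rounded: 1.6 × 10³ C.

1.6 × 10³ C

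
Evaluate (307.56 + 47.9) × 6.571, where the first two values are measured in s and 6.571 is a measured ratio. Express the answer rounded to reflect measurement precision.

2336 s

307.56 s + 47.9 s = 355.46 s; the sum is limited to 1 decimal place (4 s.f.).
Carrying full precision, 355.46 × 6.571 = 2335.72766 s; 6.571 has 4 s.f., so the result keeps min(4, 4) = 4 s.f.
Rounded to 4 significant figures: 2336 s.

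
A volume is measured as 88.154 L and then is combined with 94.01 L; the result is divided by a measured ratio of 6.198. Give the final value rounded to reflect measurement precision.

88.154 L + 94.01 L = 182.164 L; the sum is limited to 2 decimal places (5 s.f.).
Carrying full precision, 182.164 ÷ 6.198 = 29.3907712165… L; 6.198 has 4 s.f., so the result keeps min(5, 4) = 4 s.f.
Rounded to 4 significant figures: 29.39 L.

29.39 L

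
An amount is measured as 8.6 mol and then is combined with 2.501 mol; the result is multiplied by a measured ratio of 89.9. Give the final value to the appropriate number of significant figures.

8.6 mol + 2.501 mol = 11.101 mol; the sum is limited to 1 decimal place (3 s.f.).
Carrying full precision, 11.101 × 89.9 = 997.9799 mol; 89.9 has 3 s.f., so the result keeps min(3, 3) = 3 s.f.
Rounded to 3 significant figures: 998 mol.

998 mol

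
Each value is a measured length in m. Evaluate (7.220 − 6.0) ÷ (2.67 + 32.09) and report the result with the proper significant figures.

0.035

7.220 − 6.0 = 1.220, limited to 1 d.p. → 2 s.f.; 2.67 + 32.09 = 34.76, limited to 2 d.p. → 4 s.f.
Carrying full precision, 1.220 ÷ 34.76 = 0.0350978135788…; keep min(2, 4) = 2 s.f.
Rounded to 2 significant figures: 0.035.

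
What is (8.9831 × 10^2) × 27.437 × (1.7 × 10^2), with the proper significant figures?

(8.9831 × 10^2) × 27.437 × (1.7 × 10^2) = 4189978.3499
Multiplication/division keeps the fewest significant figures: 8.9831 × 10^2 → 5 s.f., 27.437 → 5 s.f., 1.7 × 10^2 → 2 s.f.; limit is 2.
Rounded to 2 significant figures: 4.2 × 10^6.

4.2 × 10^6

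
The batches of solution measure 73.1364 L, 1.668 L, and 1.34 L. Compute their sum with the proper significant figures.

76.14 L

73.1364 L + 1.668 L + 1.34 L = 76.1444 L.
Addition/subtraction keeps the fewest decimal places: 73.1364 → 4 decimal places, 1.668 → 3 decimal places, 1.34 → 2 decimal places; limit is 2.
Rounded to 2 decimal places: 76.14 L.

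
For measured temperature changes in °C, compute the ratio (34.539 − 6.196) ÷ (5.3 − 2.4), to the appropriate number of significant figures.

34.539 − 6.196 = 28.343, limited to 3 d.p. → 5 s.f.; 5.3 − 2.4 = 2.9, limited to 1 d.p. → 2 s.f.
Carrying full precision, 28.343 ÷ 2.9 = 9.77344827586…; keep min(5, 2) = 2 s.f.
Rounded to 2 significant figures: 9.8.

9.8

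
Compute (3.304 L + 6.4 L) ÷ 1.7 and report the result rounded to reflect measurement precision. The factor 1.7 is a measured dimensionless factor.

3.304 L + 6.4 L = 9.704 L; the sum is limited to 1 decimal place (2 s.f.).
Carrying full precision, 9.704 ÷ 1.7 = 5.70823529412… L; 1.7 has 2 s.f., so the result keeps min(2, 2) = 2 s.f.
Rounded to 2 significant figures: 5.7 L.

5.7 L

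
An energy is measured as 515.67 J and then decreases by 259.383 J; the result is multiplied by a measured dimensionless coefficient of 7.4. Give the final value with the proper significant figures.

1.9 × 10³ J

515.67 J − 259.383 J = 256.287 J; the difference is limited to 2 decimal places (5 s.f.).
Carrying full precision, 256.287 × 7.4 = 1896.5238 J; 7.4 has 2 s.f., so the result keeps min(5, 2) = 2 s.f.
Rounded to 2 significant figures: 1.9 × 10³ J.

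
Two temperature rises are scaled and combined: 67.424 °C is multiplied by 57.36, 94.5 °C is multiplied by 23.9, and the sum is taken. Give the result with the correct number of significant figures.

67.424 × 57.36 = 3867.44064 → 3867 °C (4 s.f., last digit at the 10^0 place).
94.5 × 23.9 = 2258.55 → 2.26 × 10³ °C (3 s.f., last digit at the 10^1 place).
Sum: 6125.99064 °C; keep the coarser place, 10^1.
Result: 6.13 × 10³ °C.

6.13 × 10³ °C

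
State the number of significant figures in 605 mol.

605: zeros between nonzero digits are significant.

3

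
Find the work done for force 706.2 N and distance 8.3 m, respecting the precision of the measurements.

5.9 × 10³ J

work done = 706.2 N × 8.3 m = 5861.46 J.
706.2 has 4 significant figures; 8.3 has 2.
Division/multiplication keeps the fewest: 2 significant figures.
Rounded: 5.9 × 10³ J.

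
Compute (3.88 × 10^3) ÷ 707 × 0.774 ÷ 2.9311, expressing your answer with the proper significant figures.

(3.88 × 10^3) ÷ 707 × 0.774 ÷ 2.9311 = 1.44918101864…
Multiplication/division keeps the fewest significant figures: 3.88 × 10^3 → 3 s.f., 707 → 3 s.f., 0.774 → 3 s.f., 2.9311 → 5 s.f.; limit is 3.
Rounded to 3 significant figures: 1.45.

1.45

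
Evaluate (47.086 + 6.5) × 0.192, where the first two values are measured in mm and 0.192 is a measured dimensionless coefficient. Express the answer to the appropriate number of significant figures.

10.3 mm

47.086 mm + 6.5 mm = 53.586 mm; the sum is limited to 1 decimal place (3 s.f.).
Carrying full precision, 53.586 × 0.192 = 10.288512 mm; 0.192 has 3 s.f., so the result keeps min(3, 3) = 3 s.f.
Rounded to 3 significant figures: 10.3 mm.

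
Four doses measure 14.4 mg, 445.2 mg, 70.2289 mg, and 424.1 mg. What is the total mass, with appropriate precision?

14.4 mg + 445.2 mg + 70.2289 mg + 424.1 mg = 953.9289 mg.
Addition/subtraction keeps the fewest decimal places: 14.4 → 1 decimal place, 445.2 → 1 decimal place, 70.2289 → 4 decimal places, 424.1 → 1 decimal place; limit is 1.
Rounded to 1 decimal place: 953.9 mg.

953.9 mg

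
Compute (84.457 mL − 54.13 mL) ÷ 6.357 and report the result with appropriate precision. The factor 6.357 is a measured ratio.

4.771 mL

84.457 mL − 54.13 mL = 30.327 mL; the difference is limited to 2 decimal places (4 s.f.).
Carrying full precision, 30.327 ÷ 6.357 = 4.77064653138… mL; 6.357 has 4 s.f., so the result keeps min(4, 4) = 4 s.f.
Rounded to 4 significant figures: 4.771 mL.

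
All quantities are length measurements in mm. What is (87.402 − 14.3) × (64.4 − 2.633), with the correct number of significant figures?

87.402 − 14.3 = 73.102, limited to 1 d.p. → 3 s.f.; 64.4 − 2.633 = 61.767, limited to 1 d.p. → 3 s.f.
Carrying full precision, 73.102 × 61.767 = 4515.291234; keep min(3, 3) = 3 s.f.
Rounded to 3 significant figures: 4.52 × 10^3 mm².

4.52 × 10^3 mm²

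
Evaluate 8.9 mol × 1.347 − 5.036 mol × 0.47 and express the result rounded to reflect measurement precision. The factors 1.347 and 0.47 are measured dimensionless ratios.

10. mol

8.9 × 1.347 = 11.9883 → 12 mol (2 s.f., last digit at the 10^0 place).
5.036 × 0.47 = 2.36692 → 2.4 mol (2 s.f., last digit at the 10^-1 place).
Difference: 9.62138 mol; keep the coarser place, 10^0.
Result: 10. mol.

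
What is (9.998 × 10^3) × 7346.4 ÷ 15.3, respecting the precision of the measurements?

4.80 × 10^6

(9.998 × 10^3) × 7346.4 ÷ 15.3 = 4800608.31373…
Multiplication/division keeps the fewest significant figures: 9.998 × 10^3 → 4 s.f., 7346.4 → 5 s.f., 15.3 → 3 s.f.; limit is 3.
Rounded to 3 significant figures: 4.80 × 10^6.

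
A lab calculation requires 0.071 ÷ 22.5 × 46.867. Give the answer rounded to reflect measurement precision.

0.15

0.071 ÷ 22.5 × 46.867 = 0.147891422222…
Multiplication/division keeps the fewest significant figures: 0.071 → 2 s.f., 22.5 → 3 s.f., 46.867 → 5 s.f.; limit is 2.
Rounded to 2 significant figures: 0.15.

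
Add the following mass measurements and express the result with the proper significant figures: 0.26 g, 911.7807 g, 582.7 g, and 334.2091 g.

0.26 g + 911.7807 g + 582.7 g + 334.2091 g = 1828.9498 g.
Addition/subtraction keeps the fewest decimal places: 0.26 → 2 decimal places, 911.7807 → 4 decimal places, 582.7 → 1 decimal place, 334.2091 → 4 decimal places; limit is 1.
Rounded to 1 decimal place: 1828.9 g.

1828.9 g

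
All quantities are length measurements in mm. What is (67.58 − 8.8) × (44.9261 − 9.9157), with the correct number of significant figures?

2.06 × 10³ mm²

67.58 − 8.8 = 58.78, limited to 1 d.p. → 3 s.f.; 44.9261 − 9.9157 = 35.0104, limited to 4 d.p. → 6 s.f.
Carrying full precision, 58.78 × 35.0104 = 2057.911312; keep min(3, 6) = 3 s.f.
Rounded to 3 significant figures: 2.06 × 10³ mm².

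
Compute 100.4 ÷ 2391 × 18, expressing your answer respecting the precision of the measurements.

0.76

100.4 ÷ 2391 × 18 = 0.755834378921…
Multiplication/division keeps the fewest significant figures: 100.4 → 4 s.f., 2391 → 4 s.f., 18 → 2 s.f.; limit is 2.
Rounded to 2 significant figures: 0.76.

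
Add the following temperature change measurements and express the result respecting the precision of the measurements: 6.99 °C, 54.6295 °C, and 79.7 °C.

141.3 °C

6.99 °C + 54.6295 °C + 79.7 °C = 141.3195 °C.
Addition/subtraction keeps the fewest decimal places: 6.99 → 2 decimal places, 54.6295 → 4 decimal places, 79.7 → 1 decimal place; limit is 1.
Rounded to 1 decimal place: 141.3 °C.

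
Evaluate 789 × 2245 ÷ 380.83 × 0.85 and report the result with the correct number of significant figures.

4.0 × 10^3

789 × 2245 ÷ 380.83 × 0.85 = 3953.49434131…
Multiplication/division keeps the fewest significant figures: 789 → 3 s.f., 2245 → 4 s.f., 380.83 → 5 s.f., 0.85 → 2 s.f.; limit is 2.
Rounded to 2 significant figures: 4.0 × 10^3.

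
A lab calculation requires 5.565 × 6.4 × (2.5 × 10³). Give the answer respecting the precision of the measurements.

5.565 × 6.4 × (2.5 × 10³) = 89040
Multiplication/division keeps the fewest significant figures: 5.565 → 4 s.f., 6.4 → 2 s.f., 2.5 × 10³ → 2 s.f.; limit is 2.
Rounded to 2 significant figures: 8.9 × 10⁴.

8.9 × 10⁴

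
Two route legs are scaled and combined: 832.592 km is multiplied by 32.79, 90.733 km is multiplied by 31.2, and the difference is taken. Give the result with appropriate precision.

2.447 × 10⁴ km

832.592 × 32.79 = 27300.69168 → 2.730 × 10⁴ km (4 s.f., last digit at the 10^1 place).
90.733 × 31.2 = 2830.8696 → 2.83 × 10³ km (3 s.f., last digit at the 10^1 place).
Difference: 24469.82208 km; keep the coarser place, 10^1.
Result: 2.447 × 10⁴ km.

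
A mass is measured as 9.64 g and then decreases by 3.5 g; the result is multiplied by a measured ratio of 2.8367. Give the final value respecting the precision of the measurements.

17 g

9.64 g − 3.5 g = 6.14 g; the difference is limited to 1 decimal place (2 s.f.).
Carrying full precision, 6.14 × 2.8367 = 17.417338 g; 2.8367 has 5 s.f., so the result keeps min(2, 5) = 2 s.f.
Rounded to 2 significant figures: 17 g.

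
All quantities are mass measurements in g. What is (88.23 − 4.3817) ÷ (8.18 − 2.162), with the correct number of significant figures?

88.23 − 4.3817 = 83.8483, limited to 2 d.p. → 4 s.f.; 8.18 − 2.162 = 6.018, limited to 2 d.p. → 3 s.f.
Carrying full precision, 83.8483 ÷ 6.018 = 13.9329179129…; keep min(4, 3) = 3 s.f.
Rounded to 3 significant figures: 13.9.

13.9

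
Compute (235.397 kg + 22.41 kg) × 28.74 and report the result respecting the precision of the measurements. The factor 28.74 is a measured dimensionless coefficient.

7.409 × 10³ kg

235.397 kg + 22.41 kg = 257.807 kg; the sum is limited to 2 decimal places (5 s.f.).
Carrying full precision, 257.807 × 28.74 = 7409.37318 kg; 28.74 has 4 s.f., so the result keeps min(5, 4) = 4 s.f.
Rounded to 4 significant figures: 7.409 × 10³ kg.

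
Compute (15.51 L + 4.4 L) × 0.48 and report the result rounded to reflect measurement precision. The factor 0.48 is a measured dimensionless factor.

9.6 L

15.51 L + 4.4 L = 19.91 L; the sum is limited to 1 decimal place (3 s.f.).
Carrying full precision, 19.91 × 0.48 = 9.5568 L; 0.48 has 2 s.f., so the result keeps min(3, 2) = 2 s.f.
Rounded to 2 significant figures: 9.6 L.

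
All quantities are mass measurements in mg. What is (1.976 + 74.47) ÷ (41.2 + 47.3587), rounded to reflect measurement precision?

1.976 + 74.47 = 76.446, limited to 2 d.p. → 4 s.f.; 41.2 + 47.3587 = 88.5587, limited to 1 d.p. → 3 s.f.
Carrying full precision, 76.446 ÷ 88.5587 = 0.86322405365…; keep min(4, 3) = 3 s.f.
Rounded to 3 significant figures: 0.863.

0.863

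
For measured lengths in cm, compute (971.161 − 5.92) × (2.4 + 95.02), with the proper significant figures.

9.40 × 10⁴ cm²

971.161 − 5.92 = 965.241, limited to 2 d.p. → 5 s.f.; 2.4 + 95.02 = 97.42, limited to 1 d.p. → 3 s.f.
Carrying full precision, 965.241 × 97.42 = 94033.77822; keep min(5, 3) = 3 s.f.
Rounded to 3 significant figures: 9.40 × 10⁴ cm².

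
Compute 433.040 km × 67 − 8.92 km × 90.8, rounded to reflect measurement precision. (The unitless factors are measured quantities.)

2.8 × 10^4 km

433.040 × 67 = 29013.68 → 2.9 × 10^4 km (2 s.f., last digit at the 10^3 place).
8.92 × 90.8 = 809.936 → 810. km (3 s.f., last digit at the 10^0 place).
Difference: 28203.744 km; keep the coarser place, 10^3.
Result: 2.8 × 10^4 km.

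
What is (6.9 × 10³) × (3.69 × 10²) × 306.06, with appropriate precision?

7.8 × 10⁸

(6.9 × 10³) × (3.69 × 10²) × 306.06 = 779259366
Multiplication/division keeps the fewest significant figures: 6.9 × 10³ → 2 s.f., 3.69 × 10² → 3 s.f., 306.06 → 5 s.f.; limit is 2.
Rounded to 2 significant figures: 7.8 × 10⁸.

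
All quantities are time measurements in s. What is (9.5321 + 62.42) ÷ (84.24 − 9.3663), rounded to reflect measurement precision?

0.9610

9.5321 + 62.42 = 71.9521, limited to 2 d.p. → 4 s.f.; 84.24 − 9.3663 = 74.8737, limited to 2 d.p. → 4 s.f.
Carrying full precision, 71.9521 ÷ 74.8737 = 0.960979623018…; keep min(4, 4) = 4 s.f.
Rounded to 4 significant figures: 0.9610.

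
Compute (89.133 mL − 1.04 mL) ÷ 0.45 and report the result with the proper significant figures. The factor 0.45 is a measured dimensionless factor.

89.133 mL − 1.04 mL = 88.093 mL; the difference is limited to 2 decimal places (4 s.f.).
Carrying full precision, 88.093 ÷ 0.45 = 195.762222222… mL; 0.45 has 2 s.f., so the result keeps min(4, 2) = 2 s.f.
Rounded to 2 significant figures: 2.0 × 10² mL.

2.0 × 10² mL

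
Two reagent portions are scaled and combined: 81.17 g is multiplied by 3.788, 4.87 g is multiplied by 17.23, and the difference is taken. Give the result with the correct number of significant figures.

223.6 g

81.17 × 3.788 = 307.47196 → 307.5 g (4 s.f., last digit at the 10^-1 place).
4.87 × 17.23 = 83.9101 → 83.9 g (3 s.f., last digit at the 10^-1 place).
Difference: 223.56186 g; keep the coarser place, 10^-1.
Result: 223.6 g.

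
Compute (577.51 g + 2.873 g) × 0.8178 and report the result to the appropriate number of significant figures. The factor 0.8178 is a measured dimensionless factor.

577.51 g + 2.873 g = 580.383 g; the sum is limited to 2 decimal places (5 s.f.).
Carrying full precision, 580.383 × 0.8178 = 474.6372174 g; 0.8178 has 4 s.f., so the result keeps min(5, 4) = 4 s.f.
Rounded to 4 significant figures: 474.6 g.

474.6 g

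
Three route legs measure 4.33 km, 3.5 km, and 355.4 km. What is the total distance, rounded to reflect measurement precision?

363.2 km

4.33 km + 3.5 km + 355.4 km = 363.23 km.
Addition/subtraction keeps the fewest decimal places: 4.33 → 2 decimal places, 3.5 → 1 decimal place, 355.4 → 1 decimal place; limit is 1.
Rounded to 1 decimal place: 363.2 km.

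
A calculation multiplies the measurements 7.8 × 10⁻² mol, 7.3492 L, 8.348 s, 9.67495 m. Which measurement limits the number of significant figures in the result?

7.8 × 10⁻² mol → 2 s.f.; 7.3492 L → 5 s.f.; 8.348 s → 4 s.f.; 9.67495 m → 6 s.f.
The fewest is 2 significant figures, from 7.8 × 10⁻² mol.

7.8 × 10⁻² mol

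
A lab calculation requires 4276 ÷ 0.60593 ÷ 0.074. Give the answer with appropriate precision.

4276 ÷ 0.60593 ÷ 0.074 = 95363.7941409…
Multiplication/division keeps the fewest significant figures: 4276 → 4 s.f., 0.60593 → 5 s.f., 0.074 → 2 s.f.; limit is 2.
Rounded to 2 significant figures: 9.5 × 10^4.

9.5 × 10^4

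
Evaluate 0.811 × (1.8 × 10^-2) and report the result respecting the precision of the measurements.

0.015

0.811 × (1.8 × 10^-2) = 0.014598
Multiplication/division keeps the fewest significant figures: 0.811 → 3 s.f., 1.8 × 10^-2 → 2 s.f.; limit is 2.
Rounded to 2 significant figures: 0.015.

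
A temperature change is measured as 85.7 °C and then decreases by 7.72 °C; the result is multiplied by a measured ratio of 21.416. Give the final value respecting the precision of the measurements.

1.67 × 10³ °C

85.7 °C − 7.72 °C = 77.98 °C; the difference is limited to 1 decimal place (3 s.f.).
Carrying full precision, 77.98 × 21.416 = 1670.01968 °C; 21.416 has 5 s.f., so the result keeps min(3, 5) = 3 s.f.
Rounded to 3 significant figures: 1.67 × 10³ °C.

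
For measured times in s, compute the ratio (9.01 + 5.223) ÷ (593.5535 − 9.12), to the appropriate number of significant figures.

9.01 + 5.223 = 14.233, limited to 2 d.p. → 4 s.f.; 593.5535 − 9.12 = 584.4335, limited to 2 d.p. → 5 s.f.
Carrying full precision, 14.233 ÷ 584.4335 = 0.0243534978744…; keep min(4, 5) = 4 s.f.
Rounded to 4 significant figures: 0.02435.

0.02435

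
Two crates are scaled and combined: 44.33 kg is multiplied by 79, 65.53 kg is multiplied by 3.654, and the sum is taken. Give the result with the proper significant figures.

3.7 × 10³ kg

44.33 × 79 = 3502.07 → 3.5 × 10³ kg (2 s.f., last digit at the 10^2 place).
65.53 × 3.654 = 239.44662 → 239.4 kg (4 s.f., last digit at the 10^-1 place).
Sum: 3741.51662 kg; keep the coarser place, 10^2.
Result: 3.7 × 10³ kg.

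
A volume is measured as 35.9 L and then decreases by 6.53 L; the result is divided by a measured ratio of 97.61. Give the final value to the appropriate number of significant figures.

35.9 L − 6.53 L = 29.37 L; the difference is limited to 1 decimal place (3 s.f.).
Carrying full precision, 29.37 ÷ 97.61 = 0.300891302121… L; 97.61 has 4 s.f., so the result keeps min(3, 4) = 3 s.f.
Rounded to 3 significant figures: 0.301 L.

0.301 L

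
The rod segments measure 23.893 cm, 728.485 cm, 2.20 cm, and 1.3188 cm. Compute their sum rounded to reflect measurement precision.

755.90 cm

23.893 cm + 728.485 cm + 2.20 cm + 1.3188 cm = 755.8968 cm.
Addition/subtraction keeps the fewest decimal places: 23.893 → 3 decimal places, 728.485 → 3 decimal places, 2.20 → 2 decimal places, 1.3188 → 4 decimal places; limit is 2.
Rounded to 2 decimal places: 755.90 cm.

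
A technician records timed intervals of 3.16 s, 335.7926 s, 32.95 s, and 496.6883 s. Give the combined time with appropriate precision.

868.59 s

3.16 s + 335.7926 s + 32.95 s + 496.6883 s = 868.5909 s.
Addition/subtraction keeps the fewest decimal places: 3.16 → 2 decimal places, 335.7926 → 4 decimal places, 32.95 → 2 decimal places, 496.6883 → 4 decimal places; limit is 2.
Rounded to 2 decimal places: 868.59 s.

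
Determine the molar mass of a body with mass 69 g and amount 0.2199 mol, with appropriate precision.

3.1 × 10^2 g/mol

molar mass = 69 g ÷ 0.2199 mol = 313.77899045… g/mol.
69 has 2 significant figures; 0.2199 has 4.
Division/multiplication keeps the fewest: 2 significant figures.
Rounded: 3.1 × 10^2 g/mol.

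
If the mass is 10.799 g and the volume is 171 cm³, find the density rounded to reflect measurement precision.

6.32 × 10⁻² g/cm³

density = 10.799 g ÷ 171 cm³ = 0.0631520467836… g/cm³.
10.799 has 5 significant figures; 171 has 3.
Division/multiplication keeps the fewest: 3 significant figures.
Rounded: 6.32 × 10⁻² g/cm³.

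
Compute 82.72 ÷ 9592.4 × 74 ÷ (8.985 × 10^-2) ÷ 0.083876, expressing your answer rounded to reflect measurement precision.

85

82.72 ÷ 9592.4 × 74 ÷ (8.985 × 10^-2) ÷ 0.083876 = 84.6757735109…
Multiplication/division keeps the fewest significant figures: 82.72 → 4 s.f., 9592.4 → 5 s.f., 74 → 2 s.f., 8.985 × 10^-2 → 4 s.f., 0.083876 → 5 s.f.; limit is 2.
Rounded to 2 significant figures: 85.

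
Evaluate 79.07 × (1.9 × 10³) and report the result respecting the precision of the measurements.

79.07 × (1.9 × 10³) = 150233
Multiplication/division keeps the fewest significant figures: 79.07 → 4 s.f., 1.9 × 10³ → 2 s.f.; limit is 2.
Rounded to 2 significant figures: 1.5 × 10⁵.

1.5 × 10⁵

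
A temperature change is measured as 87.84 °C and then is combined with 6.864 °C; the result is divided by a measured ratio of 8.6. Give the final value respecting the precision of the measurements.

87.84 °C + 6.864 °C = 94.704 °C; the sum is limited to 2 decimal places (4 s.f.).
Carrying full precision, 94.704 ÷ 8.6 = 11.0120930233… °C; 8.6 has 2 s.f., so the result keeps min(4, 2) = 2 s.f.
Rounded to 2 significant figures: 11 °C.

11 °C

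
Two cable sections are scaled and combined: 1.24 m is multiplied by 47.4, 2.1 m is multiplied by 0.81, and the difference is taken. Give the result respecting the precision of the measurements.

57.1 m

1.24 × 47.4 = 58.776 → 58.8 m (3 s.f., last digit at the 10^-1 place).
2.1 × 0.81 = 1.701 → 1.7 m (2 s.f., last digit at the 10^-1 place).
Difference: 57.075 m; keep the coarser place, 10^-1.
Result: 57.1 m.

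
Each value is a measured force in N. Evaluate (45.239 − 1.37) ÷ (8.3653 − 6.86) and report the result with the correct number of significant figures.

45.239 − 1.37 = 43.869, limited to 2 d.p. → 4 s.f.; 8.3653 − 6.86 = 1.5053, limited to 2 d.p. → 3 s.f.
Carrying full precision, 43.869 ÷ 1.5053 = 29.1430279678…; keep min(4, 3) = 3 s.f.
Rounded to 3 significant figures: 29.1.

29.1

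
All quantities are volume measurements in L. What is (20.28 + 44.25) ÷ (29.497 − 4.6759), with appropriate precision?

20.28 + 44.25 = 64.53, limited to 2 d.p. → 4 s.f.; 29.497 − 4.6759 = 24.8211, limited to 3 d.p. → 5 s.f.
Carrying full precision, 64.53 ÷ 24.8211 = 2.59980419885…; keep min(4, 5) = 4 s.f.
Rounded to 4 significant figures: 2.600.

2.600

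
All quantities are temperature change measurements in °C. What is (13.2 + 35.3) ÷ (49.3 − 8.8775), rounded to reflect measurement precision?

13.2 + 35.3 = 48.5, limited to 1 d.p. → 3 s.f.; 49.3 − 8.8775 = 40.4225, limited to 1 d.p. → 3 s.f.
Carrying full precision, 48.5 ÷ 40.4225 = 1.19982682912…; keep min(3, 3) = 3 s.f.
Rounded to 3 significant figures: 1.20.

1.20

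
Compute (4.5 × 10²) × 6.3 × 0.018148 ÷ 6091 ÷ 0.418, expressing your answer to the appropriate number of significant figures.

(4.5 × 10²) × 6.3 × 0.018148 ÷ 6091 ÷ 0.418 = 0.0202077031058…
Multiplication/division keeps the fewest significant figures: 4.5 × 10² → 2 s.f., 6.3 → 2 s.f., 0.018148 → 5 s.f., 6091 → 4 s.f., 0.418 → 3 s.f.; limit is 2.
Rounded to 2 significant figures: 0.020.

0.020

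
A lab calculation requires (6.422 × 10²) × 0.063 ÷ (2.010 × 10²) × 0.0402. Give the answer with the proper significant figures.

(6.422 × 10²) × 0.063 ÷ (2.010 × 10²) × 0.0402 = 0.00809172
Multiplication/division keeps the fewest significant figures: 6.422 × 10² → 4 s.f., 0.063 → 2 s.f., 2.010 × 10² → 4 s.f., 0.0402 → 3 s.f.; limit is 2.
Rounded to 2 significant figures: 0.0081.

0.0081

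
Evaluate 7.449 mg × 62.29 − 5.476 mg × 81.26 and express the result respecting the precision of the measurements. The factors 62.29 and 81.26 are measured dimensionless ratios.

19.0 mg

7.449 × 62.29 = 463.99821 → 464.0 mg (4 s.f., last digit at the 10^-1 place).
5.476 × 81.26 = 444.97976 → 445.0 mg (4 s.f., last digit at the 10^-1 place).
Difference: 19.01845 mg; keep the coarser place, 10^-1.
Result: 19.0 mg.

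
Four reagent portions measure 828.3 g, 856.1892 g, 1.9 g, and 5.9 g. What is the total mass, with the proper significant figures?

828.3 g + 856.1892 g + 1.9 g + 5.9 g = 1692.2892 g.
Addition/subtraction keeps the fewest decimal places: 828.3 → 1 decimal place, 856.1892 → 4 decimal places, 1.9 → 1 decimal place, 5.9 → 1 decimal place; limit is 1.
Rounded to 1 decimal place: 1692.3 g.

1692.3 g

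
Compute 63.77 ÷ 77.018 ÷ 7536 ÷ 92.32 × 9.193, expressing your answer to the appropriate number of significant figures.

63.77 ÷ 77.018 ÷ 7536 ÷ 92.32 × 9.193 = 0.0000109406910622…
Multiplication/division keeps the fewest significant figures: 63.77 → 4 s.f., 77.018 → 5 s.f., 7536 → 4 s.f., 92.32 → 4 s.f., 9.193 → 4 s.f.; limit is 4.
Rounded to 4 significant figures: 1.094 × 10^-5.

1.094 × 10^-5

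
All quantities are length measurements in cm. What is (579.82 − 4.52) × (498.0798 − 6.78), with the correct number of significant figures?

2.8264 × 10^5 cm²

579.82 − 4.52 = 575.30, limited to 2 d.p. → 5 s.f.; 498.0798 − 6.78 = 491.2998, limited to 2 d.p. → 5 s.f.
Carrying full precision, 575.30 × 491.2998 = 282644.77494; keep min(5, 5) = 5 s.f.
Rounded to 5 significant figures: 2.8264 × 10^5 cm².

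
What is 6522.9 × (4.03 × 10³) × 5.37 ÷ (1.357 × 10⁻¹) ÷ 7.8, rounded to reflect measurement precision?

6522.9 × (4.03 × 10³) × 5.37 ÷ (1.357 × 10⁻¹) ÷ 7.8 = 133366146.279…
Multiplication/division keeps the fewest significant figures: 6522.9 → 5 s.f., 4.03 × 10³ → 3 s.f., 5.37 → 3 s.f., 1.357 × 10⁻¹ → 4 s.f., 7.8 → 2 s.f.; limit is 2.
Rounded to 2 significant figures: 1.3 × 10⁸.

1.3 × 10⁸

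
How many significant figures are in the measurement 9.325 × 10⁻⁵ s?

4

9.325 × 10⁻⁵: in scientific notation every digit of the coefficient is significant.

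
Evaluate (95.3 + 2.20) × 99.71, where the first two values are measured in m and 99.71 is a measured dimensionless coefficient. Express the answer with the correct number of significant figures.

9.72 × 10^3 m

95.3 m + 2.20 m = 97.50 m; the sum is limited to 1 decimal place (3 s.f.).
Carrying full precision, 97.50 × 99.71 = 9721.725 m; 99.71 has 4 s.f., so the result keeps min(3, 4) = 3 s.f.
Rounded to 3 significant figures: 9.72 × 10^3 m.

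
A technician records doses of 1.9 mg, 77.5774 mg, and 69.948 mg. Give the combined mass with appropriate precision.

1.9 mg + 77.5774 mg + 69.948 mg = 149.4254 mg.
Addition/subtraction keeps the fewest decimal places: 1.9 → 1 decimal place, 77.5774 → 4 decimal places, 69.948 → 3 decimal places; limit is 1.
Rounded to 1 decimal place: 149.4 mg.

149.4 mg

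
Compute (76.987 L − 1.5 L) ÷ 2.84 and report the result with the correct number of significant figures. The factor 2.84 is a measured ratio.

26.6 L

76.987 L − 1.5 L = 75.487 L; the difference is limited to 1 decimal place (3 s.f.).
Carrying full precision, 75.487 ÷ 2.84 = 26.5799295775… L; 2.84 has 3 s.f., so the result keeps min(3, 3) = 3 s.f.
Rounded to 3 significant figures: 26.6 L.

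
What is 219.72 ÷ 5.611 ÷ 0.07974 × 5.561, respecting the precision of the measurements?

2731

219.72 ÷ 5.611 ÷ 0.07974 × 5.561 = 2730.90118183…
Multiplication/division keeps the fewest significant figures: 219.72 → 5 s.f., 5.611 → 4 s.f., 0.07974 → 4 s.f., 5.561 → 4 s.f.; limit is 4.
Rounded to 4 significant figures: 2731.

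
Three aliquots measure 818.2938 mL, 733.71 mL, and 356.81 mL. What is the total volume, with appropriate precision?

1.90881 × 10^3 mL

818.2938 mL + 733.71 mL + 356.81 mL = 1908.8138 mL.
Addition/subtraction keeps the fewest decimal places: 818.2938 → 4 decimal places, 733.71 → 2 decimal places, 356.81 → 2 decimal places; limit is 2.
Rounded to 2 decimal places: 1.90881 × 10^3 mL.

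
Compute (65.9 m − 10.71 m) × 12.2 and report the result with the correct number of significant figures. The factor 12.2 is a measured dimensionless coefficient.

673 m

65.9 m − 10.71 m = 55.19 m; the difference is limited to 1 decimal place (3 s.f.).
Carrying full precision, 55.19 × 12.2 = 673.318 m; 12.2 has 3 s.f., so the result keeps min(3, 3) = 3 s.f.
Rounded to 3 significant figures: 673 m.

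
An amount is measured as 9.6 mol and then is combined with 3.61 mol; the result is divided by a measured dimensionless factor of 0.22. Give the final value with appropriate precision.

9.6 mol + 3.61 mol = 13.21 mol; the sum is limited to 1 decimal place (3 s.f.).
Carrying full precision, 13.21 ÷ 0.22 = 60.0454545455… mol; 0.22 has 2 s.f., so the result keeps min(3, 2) = 2 s.f.
Rounded to 2 significant figures: 60. mol.

60. mol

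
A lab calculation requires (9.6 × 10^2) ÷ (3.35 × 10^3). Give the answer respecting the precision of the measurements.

(9.6 × 10^2) ÷ (3.35 × 10^3) = 0.286567164179…
Multiplication/division keeps the fewest significant figures: 9.6 × 10^2 → 2 s.f., 3.35 × 10^3 → 3 s.f.; limit is 2.
Rounded to 2 significant figures: 0.29.

0.29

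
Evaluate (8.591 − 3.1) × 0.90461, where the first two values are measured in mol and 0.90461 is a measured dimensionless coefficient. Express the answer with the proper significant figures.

5.0 mol

8.591 mol − 3.1 mol = 5.491 mol; the difference is limited to 1 decimal place (2 s.f.).
Carrying full precision, 5.491 × 0.90461 = 4.96721351 mol; 0.90461 has 5 s.f., so the result keeps min(2, 5) = 2 s.f.
Rounded to 2 significant figures: 5.0 mol.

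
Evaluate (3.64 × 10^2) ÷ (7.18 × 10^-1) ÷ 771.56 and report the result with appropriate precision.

(3.64 × 10^2) ÷ (7.18 × 10^-1) ÷ 771.56 = 0.657063337007…
Multiplication/division keeps the fewest significant figures: 3.64 × 10^2 → 3 s.f., 7.18 × 10^-1 → 3 s.f., 771.56 → 5 s.f.; limit is 3.
Rounded to 3 significant figures: 0.657.

0.657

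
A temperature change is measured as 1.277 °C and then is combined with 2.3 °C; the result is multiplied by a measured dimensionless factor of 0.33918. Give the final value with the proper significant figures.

1.2 °C

1.277 °C + 2.3 °C = 3.577 °C; the sum is limited to 1 decimal place (2 s.f.).
Carrying full precision, 3.577 × 0.33918 = 1.21324686 °C; 0.33918 has 5 s.f., so the result keeps min(2, 5) = 2 s.f.
Rounded to 2 significant figures: 1.2 °C.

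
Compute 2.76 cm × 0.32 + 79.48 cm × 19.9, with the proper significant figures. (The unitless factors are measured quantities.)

2.76 × 0.32 = 0.8832 → 0.88 cm (2 s.f., last digit at the 10^-2 place).
79.48 × 19.9 = 1581.652 → 1.58 × 10^3 cm (3 s.f., last digit at the 10^1 place).
Sum: 1582.5352 cm; keep the coarser place, 10^1.
Result: 1.58 × 10^3 cm.

1.58 × 10^3 cm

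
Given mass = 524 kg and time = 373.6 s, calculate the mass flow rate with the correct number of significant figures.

1.40 kg/s

mass flow rate = 524 kg ÷ 373.6 s = 1.40256959315… kg/s.
524 has 3 significant figures; 373.6 has 4.
Division/multiplication keeps the fewest: 3 significant figures.
Rounded: 1.40 kg/s.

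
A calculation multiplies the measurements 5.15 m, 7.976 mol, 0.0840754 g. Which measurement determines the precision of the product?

5.15 m

5.15 m → 3 s.f.; 7.976 mol → 4 s.f.; 0.0840754 g → 6 s.f.
The fewest is 3 significant figures, from 5.15 m.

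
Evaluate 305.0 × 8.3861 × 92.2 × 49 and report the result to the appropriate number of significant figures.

305.0 × 8.3861 × 92.2 × 49 = 11555450.3869
Multiplication/division keeps the fewest significant figures: 305.0 → 4 s.f., 8.3861 → 5 s.f., 92.2 → 3 s.f., 49 → 2 s.f.; limit is 2.
Rounded to 2 significant figures: 1.2 × 10⁷.

1.2 × 10⁷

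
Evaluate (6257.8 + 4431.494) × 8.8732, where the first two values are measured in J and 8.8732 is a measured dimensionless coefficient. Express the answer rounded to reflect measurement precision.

6257.8 J + 4431.494 J = 10689.294 J; the sum is limited to 1 decimal place (6 s.f.).
Carrying full precision, 10689.294 × 8.8732 = 94848.2435208 J; 8.8732 has 5 s.f., so the result keeps min(6, 5) = 5 s.f.
Rounded to 5 significant figures: 94848 J.

94848 J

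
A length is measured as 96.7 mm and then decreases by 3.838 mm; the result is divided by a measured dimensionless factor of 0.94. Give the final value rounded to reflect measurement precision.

99 mm

96.7 mm − 3.838 mm = 92.862 mm; the difference is limited to 1 decimal place (3 s.f.).
Carrying full precision, 92.862 ÷ 0.94 = 98.7893617021… mm; 0.94 has 2 s.f., so the result keeps min(3, 2) = 2 s.f.
Rounded to 2 significant figures: 99 mm.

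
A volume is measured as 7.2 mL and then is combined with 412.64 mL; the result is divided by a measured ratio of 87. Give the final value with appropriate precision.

4.8 mL

7.2 mL + 412.64 mL = 419.84 mL; the sum is limited to 1 decimal place (4 s.f.).
Carrying full precision, 419.84 ÷ 87 = 4.82574712644… mL; 87 has 2 s.f., so the result keeps min(4, 2) = 2 s.f.
Rounded to 2 significant figures: 4.8 mL.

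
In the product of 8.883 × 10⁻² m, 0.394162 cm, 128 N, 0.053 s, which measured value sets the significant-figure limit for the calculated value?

8.883 × 10⁻² m → 4 s.f.; 0.394162 cm → 6 s.f.; 128 N → 3 s.f.; 0.053 s → 2 s.f.
The fewest is 2 significant figures, from 0.053 s.

0.053 s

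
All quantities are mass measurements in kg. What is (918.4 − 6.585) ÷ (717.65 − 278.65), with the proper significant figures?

2.077

918.4 − 6.585 = 911.815, limited to 1 d.p. → 4 s.f.; 717.65 − 278.65 = 439.00, limited to 2 d.p. → 5 s.f.
Carrying full precision, 911.815 ÷ 439.00 = 2.07702733485…; keep min(4, 5) = 4 s.f.
Rounded to 4 significant figures: 2.077.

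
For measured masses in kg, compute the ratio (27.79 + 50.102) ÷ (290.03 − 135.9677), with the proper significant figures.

0.5056

27.79 + 50.102 = 77.892, limited to 2 d.p. → 4 s.f.; 290.03 − 135.9677 = 154.0623, limited to 2 d.p. → 5 s.f.
Carrying full precision, 77.892 ÷ 154.0623 = 0.505587674597…; keep min(4, 5) = 4 s.f.
Rounded to 4 significant figures: 0.5056.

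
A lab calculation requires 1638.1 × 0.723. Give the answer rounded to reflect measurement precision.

1638.1 × 0.723 = 1184.3463
Multiplication/division keeps the fewest significant figures: 1638.1 → 5 s.f., 0.723 → 3 s.f.; limit is 3.
Rounded to 3 significant figures: 1.18 × 10^3.

1.18 × 10^3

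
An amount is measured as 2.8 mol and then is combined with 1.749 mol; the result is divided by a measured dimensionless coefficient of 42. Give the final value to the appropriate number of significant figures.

0.11 mol

2.8 mol + 1.749 mol = 4.549 mol; the sum is limited to 1 decimal place (2 s.f.).
Carrying full precision, 4.549 ÷ 42 = 0.10830952381… mol; 42 has 2 s.f., so the result keeps min(2, 2) = 2 s.f.
Rounded to 2 significant figures: 0.11 mol.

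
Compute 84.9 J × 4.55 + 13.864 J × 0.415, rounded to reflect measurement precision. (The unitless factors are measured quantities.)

392 J

84.9 × 4.55 = 386.295 → 3.86 × 10² J (3 s.f., last digit at the 10^0 place).
13.864 × 0.415 = 5.75356 → 5.75 J (3 s.f., last digit at the 10^-2 place).
Sum: 392.04856 J; keep the coarser place, 10^0.
Result: 392 J.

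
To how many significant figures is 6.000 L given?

6.000: trailing zeros after a decimal point are significant.

4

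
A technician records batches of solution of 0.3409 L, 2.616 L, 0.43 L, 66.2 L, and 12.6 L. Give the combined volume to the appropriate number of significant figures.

82.2 L

0.3409 L + 2.616 L + 0.43 L + 66.2 L + 12.6 L = 82.1869 L.
Addition/subtraction keeps the fewest decimal places: 0.3409 → 4 decimal places, 2.616 → 3 decimal places, 0.43 → 2 decimal places, 66.2 → 1 decimal place, 12.6 → 1 decimal place; limit is 1.
Rounded to 1 decimal place: 82.2 L.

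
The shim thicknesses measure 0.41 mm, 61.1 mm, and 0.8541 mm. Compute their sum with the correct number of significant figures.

0.41 mm + 61.1 mm + 0.8541 mm = 62.3641 mm.
Addition/subtraction keeps the fewest decimal places: 0.41 → 2 decimal places, 61.1 → 1 decimal place, 0.8541 → 4 decimal places; limit is 1.
Rounded to 1 decimal place: 62.4 mm.

62.4 mm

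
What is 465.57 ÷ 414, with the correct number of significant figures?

465.57 ÷ 414 = 1.12456521739…
Multiplication/division keeps the fewest significant figures: 465.57 → 5 s.f., 414 → 3 s.f.; limit is 3.
Rounded to 3 significant figures: 1.12.

1.12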